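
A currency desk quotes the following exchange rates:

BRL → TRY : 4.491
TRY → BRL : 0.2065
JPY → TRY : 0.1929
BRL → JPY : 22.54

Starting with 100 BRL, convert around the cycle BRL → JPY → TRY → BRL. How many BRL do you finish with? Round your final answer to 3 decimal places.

100 BRL × 22.54 = 2254 JPY
2254 JPY × 0.1929 = 434.7966 TRY
434.7966 TRY × 0.2065 = 89.7854979 BRL

89.785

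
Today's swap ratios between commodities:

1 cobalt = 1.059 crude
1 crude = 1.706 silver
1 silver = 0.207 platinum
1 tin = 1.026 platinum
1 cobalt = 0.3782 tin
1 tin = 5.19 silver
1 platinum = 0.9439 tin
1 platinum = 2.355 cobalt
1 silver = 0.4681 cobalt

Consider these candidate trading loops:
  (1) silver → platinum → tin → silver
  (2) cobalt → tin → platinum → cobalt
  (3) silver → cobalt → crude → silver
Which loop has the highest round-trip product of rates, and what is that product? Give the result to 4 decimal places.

1.0141

(1) 0.207 × 0.9439 × 5.19 = 1.01406
(2) 0.3782 × 1.026 × 2.355 = 0.91382
(3) 0.4681 × 1.059 × 1.706 = 0.84569
Highest is cycle (1) at 1.0141 (>1, arbitrage).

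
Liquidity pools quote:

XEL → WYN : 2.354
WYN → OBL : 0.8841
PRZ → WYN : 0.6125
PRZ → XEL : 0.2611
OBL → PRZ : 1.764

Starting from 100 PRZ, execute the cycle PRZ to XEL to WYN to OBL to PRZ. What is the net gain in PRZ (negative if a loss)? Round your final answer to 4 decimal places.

100 PRZ × 0.2611 = 26.11 XEL
26.11 XEL × 2.354 = 61.46294 WYN
61.46294 WYN × 0.8841 = 54.339385254 OBL
54.339385254 OBL × 1.764 = 95.854675588056 PRZ
Net change: 95.854675588056 − 100 = -4.145324411944 PRZ

-4.1453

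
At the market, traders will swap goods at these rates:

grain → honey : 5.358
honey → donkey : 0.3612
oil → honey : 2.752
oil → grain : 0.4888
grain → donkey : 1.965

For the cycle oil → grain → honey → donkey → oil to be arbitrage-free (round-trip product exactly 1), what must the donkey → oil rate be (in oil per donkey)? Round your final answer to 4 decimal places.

Known legs of the cycle: 0.4888 × 5.358 × 0.3612 = 0.94597933248
For no arbitrage the full-cycle product must be 1, so the missing rate is 1 / 0.94597933248 ≈ 1.057106.

1.0571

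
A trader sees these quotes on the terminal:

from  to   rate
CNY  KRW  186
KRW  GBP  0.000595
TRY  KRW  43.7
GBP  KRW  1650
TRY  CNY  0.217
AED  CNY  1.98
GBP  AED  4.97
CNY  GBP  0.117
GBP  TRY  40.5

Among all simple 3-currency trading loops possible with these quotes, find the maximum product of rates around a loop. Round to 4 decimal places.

GBP→AED→CNY→GBP: 4.97 × 1.98 × 0.117 = 1.15135
GBP→TRY→KRW→GBP: 40.5 × 43.7 × 0.000595 = 1.05306
GBP→TRY→CNY→GBP: 40.5 × 0.217 × 0.117 = 1.02825
Maximum is GBP→AED→CNY→GBP at 1.1514; arbitrage exists.

1.1514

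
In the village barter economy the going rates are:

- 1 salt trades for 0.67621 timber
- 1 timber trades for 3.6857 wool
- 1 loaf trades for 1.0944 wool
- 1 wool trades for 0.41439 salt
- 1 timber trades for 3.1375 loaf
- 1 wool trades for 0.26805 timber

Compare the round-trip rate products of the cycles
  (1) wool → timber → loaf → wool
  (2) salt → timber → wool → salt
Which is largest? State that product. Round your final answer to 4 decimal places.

1.0328

(1) 0.26805 × 3.1375 × 1.0944 = 0.92040
(2) 0.67621 × 3.6857 × 0.41439 = 1.03279
Highest is cycle (2) at 1.0328 (>1, arbitrage).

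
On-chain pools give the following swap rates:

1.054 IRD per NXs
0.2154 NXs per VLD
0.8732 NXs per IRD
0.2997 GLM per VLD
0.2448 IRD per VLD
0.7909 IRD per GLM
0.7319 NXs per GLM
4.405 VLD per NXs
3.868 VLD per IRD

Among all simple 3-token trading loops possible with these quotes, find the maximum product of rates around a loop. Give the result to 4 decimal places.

NXs→VLD→GLM→NXs: 4.405 × 0.2997 × 0.7319 = 0.96624
NXs→VLD→IRD→NXs: 4.405 × 0.2448 × 0.8732 = 0.94161
VLD→GLM→IRD→VLD: 0.2997 × 0.7909 × 3.868 = 0.91684
NXs→IRD→VLD→NXs: 1.054 × 3.868 × 0.2154 = 0.87816
Maximum is NXs→VLD→GLM→NXs at 0.9662; no arbitrage — every cycle loses value.

0.9662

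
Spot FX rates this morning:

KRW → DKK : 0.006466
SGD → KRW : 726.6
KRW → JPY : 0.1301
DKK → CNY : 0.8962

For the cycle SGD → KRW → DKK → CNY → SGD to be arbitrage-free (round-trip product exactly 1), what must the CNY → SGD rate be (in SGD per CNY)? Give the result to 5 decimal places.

0.23750

Known legs of the cycle: 726.6 × 0.006466 × 0.8962 = 4.21052289672
For no arbitrage the full-cycle product must be 1, so the missing rate is 1 / 4.21052289672 ≈ 0.2375002.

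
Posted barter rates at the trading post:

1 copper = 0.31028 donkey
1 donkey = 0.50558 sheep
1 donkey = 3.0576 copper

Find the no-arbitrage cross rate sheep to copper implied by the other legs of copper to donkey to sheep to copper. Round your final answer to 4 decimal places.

Known legs of the cycle: 0.31028 × 0.50558 = 0.1568713624
For no arbitrage the full-cycle product must be 1, so the missing rate is 1 / 0.1568713624 ≈ 6.374650.

6.3746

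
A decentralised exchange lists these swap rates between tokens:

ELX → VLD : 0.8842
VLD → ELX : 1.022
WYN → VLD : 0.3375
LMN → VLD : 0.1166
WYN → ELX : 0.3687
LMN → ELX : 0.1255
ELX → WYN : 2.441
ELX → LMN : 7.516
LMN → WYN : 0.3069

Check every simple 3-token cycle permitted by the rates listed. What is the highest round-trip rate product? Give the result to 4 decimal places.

LMN→VLD→ELX→LMN: 0.1166 × 1.022 × 7.516 = 0.89565
LMN→WYN→ELX→LMN: 0.3069 × 0.3687 × 7.516 = 0.85047
WYN→VLD→ELX→WYN: 0.3375 × 1.022 × 2.441 = 0.84196
Maximum is LMN→VLD→ELX→LMN at 0.8956; no arbitrage — every cycle loses value.

0.8956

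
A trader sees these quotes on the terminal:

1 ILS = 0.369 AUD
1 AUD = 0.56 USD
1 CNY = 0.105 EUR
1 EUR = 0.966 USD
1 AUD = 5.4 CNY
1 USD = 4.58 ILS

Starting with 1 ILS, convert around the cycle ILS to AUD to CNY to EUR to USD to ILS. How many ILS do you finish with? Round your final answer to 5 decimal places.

0.92566

1 ILS × 0.369 = 0.369 AUD
0.369 AUD × 5.4 = 1.9926 CNY
1.9926 CNY × 0.105 = 0.209223 EUR
0.209223 EUR × 0.966 = 0.202109418 USD
0.202109418 USD × 4.58 = 0.92566113444 ILS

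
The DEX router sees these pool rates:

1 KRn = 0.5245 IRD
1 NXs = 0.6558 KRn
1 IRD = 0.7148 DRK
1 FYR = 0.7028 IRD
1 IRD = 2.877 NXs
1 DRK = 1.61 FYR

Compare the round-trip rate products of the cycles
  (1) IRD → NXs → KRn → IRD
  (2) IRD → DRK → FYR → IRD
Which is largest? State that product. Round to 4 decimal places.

0.9896

(1) 2.877 × 0.6558 × 0.5245 = 0.98959
(2) 0.7148 × 1.61 × 0.7028 = 0.80880
Highest is cycle (1) at 0.9896 (≤1, no arbitrage).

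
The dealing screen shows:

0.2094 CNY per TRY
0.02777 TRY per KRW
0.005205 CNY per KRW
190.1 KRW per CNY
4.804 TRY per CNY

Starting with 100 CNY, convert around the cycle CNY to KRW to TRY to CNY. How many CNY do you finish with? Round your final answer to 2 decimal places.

100 CNY × 190.1 = 19010 KRW
19010 KRW × 0.02777 = 527.9077 TRY
527.9077 TRY × 0.2094 = 110.54387238 CNY

110.54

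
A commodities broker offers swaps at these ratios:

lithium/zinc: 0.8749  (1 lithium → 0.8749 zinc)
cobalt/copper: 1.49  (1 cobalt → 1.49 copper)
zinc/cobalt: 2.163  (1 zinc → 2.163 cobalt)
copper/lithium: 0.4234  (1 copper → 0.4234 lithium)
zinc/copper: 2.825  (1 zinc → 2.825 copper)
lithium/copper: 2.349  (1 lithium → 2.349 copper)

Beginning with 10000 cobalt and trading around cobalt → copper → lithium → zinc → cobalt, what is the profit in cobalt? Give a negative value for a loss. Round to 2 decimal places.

10000 cobalt × 1.49 = 14900 copper
14900 copper × 0.4234 = 6308.66 lithium
6308.66 lithium × 0.8749 = 5519.446634 zinc
5519.446634 zinc × 2.163 = 11938.563069342 cobalt
Net change: 11938.563069342 − 10000 = 1938.563069342 cobalt

1938.56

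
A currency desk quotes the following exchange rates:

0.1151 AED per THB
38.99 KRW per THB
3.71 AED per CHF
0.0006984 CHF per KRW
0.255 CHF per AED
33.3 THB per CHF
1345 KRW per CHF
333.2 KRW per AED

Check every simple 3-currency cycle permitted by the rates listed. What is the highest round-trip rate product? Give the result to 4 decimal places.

THB→AED→CHF→THB: 0.1151 × 0.255 × 33.3 = 0.97737
THB→KRW→CHF→THB: 38.99 × 0.0006984 × 33.3 = 0.90678
CHF→AED→KRW→CHF: 3.71 × 333.2 × 0.0006984 = 0.86334
Maximum is THB→AED→CHF→THB at 0.9774; no arbitrage — every cycle loses value.

0.9774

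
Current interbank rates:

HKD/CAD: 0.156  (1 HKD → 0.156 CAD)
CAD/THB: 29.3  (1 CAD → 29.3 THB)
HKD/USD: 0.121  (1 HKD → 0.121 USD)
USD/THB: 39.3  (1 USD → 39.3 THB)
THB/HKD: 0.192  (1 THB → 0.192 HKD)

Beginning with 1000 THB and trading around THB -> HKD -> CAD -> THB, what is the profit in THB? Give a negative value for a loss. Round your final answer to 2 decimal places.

-122.41

1000 THB × 0.192 = 192 HKD
192 HKD × 0.156 = 29.952 CAD
29.952 CAD × 29.3 = 877.5936 THB
Net change: 877.5936 − 1000 = -122.4064 THB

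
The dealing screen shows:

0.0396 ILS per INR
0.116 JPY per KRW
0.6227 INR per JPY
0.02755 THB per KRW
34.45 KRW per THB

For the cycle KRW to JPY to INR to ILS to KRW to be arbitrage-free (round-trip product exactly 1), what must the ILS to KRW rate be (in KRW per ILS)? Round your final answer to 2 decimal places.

Known legs of the cycle: 0.116 × 0.6227 × 0.0396 = 0.00286043472
For no arbitrage the full-cycle product must be 1, so the missing rate is 1 / 0.00286043472 ≈ 349.5972.

349.60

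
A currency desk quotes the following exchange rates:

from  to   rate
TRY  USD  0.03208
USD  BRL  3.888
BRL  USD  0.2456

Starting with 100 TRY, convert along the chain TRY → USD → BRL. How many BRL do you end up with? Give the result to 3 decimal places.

100 TRY × 0.03208 = 3.208 USD
3.208 USD × 3.888 = 12.472704 BRL

12.473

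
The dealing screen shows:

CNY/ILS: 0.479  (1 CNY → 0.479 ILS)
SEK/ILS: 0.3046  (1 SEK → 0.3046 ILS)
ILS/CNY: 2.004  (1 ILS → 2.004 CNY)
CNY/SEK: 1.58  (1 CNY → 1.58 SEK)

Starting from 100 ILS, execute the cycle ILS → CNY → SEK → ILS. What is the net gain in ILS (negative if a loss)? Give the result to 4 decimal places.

100 ILS × 2.004 = 200.4 CNY
200.4 CNY × 1.58 = 316.632 SEK
316.632 SEK × 0.3046 = 96.4461072 ILS
Net change: 96.4461072 − 100 = -3.5538928 ILS

-3.5539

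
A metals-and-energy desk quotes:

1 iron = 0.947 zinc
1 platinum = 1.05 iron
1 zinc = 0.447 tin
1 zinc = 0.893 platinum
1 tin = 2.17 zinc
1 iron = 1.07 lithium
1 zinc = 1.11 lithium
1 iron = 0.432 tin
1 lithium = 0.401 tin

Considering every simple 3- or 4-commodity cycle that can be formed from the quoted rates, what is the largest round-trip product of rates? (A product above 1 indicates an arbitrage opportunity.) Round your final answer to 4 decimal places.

tin→zinc→lithium→tin: 2.17 × 1.11 × 0.401 = 0.96589
iron→zinc→platinum→iron: 0.947 × 0.893 × 1.05 = 0.88795
tin→zinc→platinum→iron→tin: 2.17 × 0.893 × 1.05 × 0.432 = 0.87899
Maximum is tin→zinc→lithium→tin at 0.9659; no arbitrage — every cycle loses value.

0.9659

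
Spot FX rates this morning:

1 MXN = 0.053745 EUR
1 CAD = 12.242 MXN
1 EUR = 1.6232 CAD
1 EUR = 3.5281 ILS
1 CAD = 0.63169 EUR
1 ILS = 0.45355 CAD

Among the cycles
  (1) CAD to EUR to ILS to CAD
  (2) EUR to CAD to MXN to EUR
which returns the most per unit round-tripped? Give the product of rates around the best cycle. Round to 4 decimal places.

(1) 0.63169 × 3.5281 × 0.45355 = 1.01081
(2) 1.6232 × 12.242 × 0.053745 = 1.06798
Highest is cycle (2) at 1.0680 (>1, arbitrage).

1.0680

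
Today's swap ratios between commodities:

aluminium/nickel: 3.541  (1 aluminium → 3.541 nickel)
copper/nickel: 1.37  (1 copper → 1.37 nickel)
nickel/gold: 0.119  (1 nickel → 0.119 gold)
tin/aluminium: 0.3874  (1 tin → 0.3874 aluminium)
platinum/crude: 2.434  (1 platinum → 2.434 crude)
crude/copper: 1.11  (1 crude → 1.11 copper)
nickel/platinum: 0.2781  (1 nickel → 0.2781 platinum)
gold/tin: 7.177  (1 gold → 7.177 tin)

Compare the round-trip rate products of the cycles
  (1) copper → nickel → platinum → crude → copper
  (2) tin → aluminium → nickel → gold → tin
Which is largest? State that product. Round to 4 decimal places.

1.1716

(1) 1.37 × 0.2781 × 2.434 × 1.11 = 1.02935
(2) 0.3874 × 3.541 × 0.119 × 7.177 = 1.17159
Highest is cycle (2) at 1.1716 (>1, arbitrage).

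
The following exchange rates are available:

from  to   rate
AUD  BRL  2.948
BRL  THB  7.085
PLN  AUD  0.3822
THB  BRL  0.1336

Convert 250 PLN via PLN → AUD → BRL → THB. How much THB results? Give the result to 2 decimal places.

250 PLN × 0.3822 = 95.55 AUD
95.55 AUD × 2.948 = 281.6814 BRL
281.6814 BRL × 7.085 = 1995.712719 THB

1995.71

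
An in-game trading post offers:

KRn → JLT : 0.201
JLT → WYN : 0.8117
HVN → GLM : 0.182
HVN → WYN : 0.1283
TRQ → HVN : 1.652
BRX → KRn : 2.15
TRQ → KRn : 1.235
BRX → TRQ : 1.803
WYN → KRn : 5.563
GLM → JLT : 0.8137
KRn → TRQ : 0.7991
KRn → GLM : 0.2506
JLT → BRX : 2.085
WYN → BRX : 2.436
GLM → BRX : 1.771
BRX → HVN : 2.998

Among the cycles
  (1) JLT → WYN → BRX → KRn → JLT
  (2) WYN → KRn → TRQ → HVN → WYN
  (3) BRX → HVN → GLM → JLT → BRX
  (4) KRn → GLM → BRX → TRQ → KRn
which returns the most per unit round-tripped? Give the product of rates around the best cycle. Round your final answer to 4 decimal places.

(1) 0.8117 × 2.436 × 2.15 × 0.201 = 0.85449
(2) 5.563 × 0.7991 × 1.652 × 0.1283 = 0.94221
(3) 2.998 × 0.182 × 0.8137 × 2.085 = 0.92571
(4) 0.2506 × 1.771 × 1.803 × 1.235 = 0.98824
Highest is cycle (4) at 0.9882 (≤1, no arbitrage).

0.9882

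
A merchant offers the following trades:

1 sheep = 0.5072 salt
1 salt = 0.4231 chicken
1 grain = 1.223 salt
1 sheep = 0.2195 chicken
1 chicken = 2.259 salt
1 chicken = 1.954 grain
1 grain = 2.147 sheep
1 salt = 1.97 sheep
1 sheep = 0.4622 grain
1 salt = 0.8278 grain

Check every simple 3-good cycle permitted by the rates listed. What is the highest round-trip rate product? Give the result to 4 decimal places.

1.1136

grain→salt→sheep→grain: 1.223 × 1.97 × 0.4622 = 1.11358
grain→salt→chicken→grain: 1.223 × 0.4231 × 1.954 = 1.01110
chicken→salt→sheep→chicken: 2.259 × 1.97 × 0.2195 = 0.97683
grain→sheep→chicken→grain: 2.147 × 0.2195 × 1.954 = 0.92085
grain→sheep→salt→grain: 2.147 × 0.5072 × 0.8278 = 0.90144
Maximum is grain→salt→sheep→grain at 1.1136; arbitrage exists.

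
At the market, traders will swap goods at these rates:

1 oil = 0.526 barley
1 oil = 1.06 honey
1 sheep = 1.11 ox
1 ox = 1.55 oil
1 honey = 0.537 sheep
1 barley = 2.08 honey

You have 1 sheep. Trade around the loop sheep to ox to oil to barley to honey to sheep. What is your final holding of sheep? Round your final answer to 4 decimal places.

1.0108

1 sheep × 1.11 = 1.11 ox
1.11 ox × 1.55 = 1.7205 oil
1.7205 oil × 0.526 = 0.904983 barley
0.904983 barley × 2.08 = 1.88236464 honey
1.88236464 honey × 0.537 = 1.01082981168 sheep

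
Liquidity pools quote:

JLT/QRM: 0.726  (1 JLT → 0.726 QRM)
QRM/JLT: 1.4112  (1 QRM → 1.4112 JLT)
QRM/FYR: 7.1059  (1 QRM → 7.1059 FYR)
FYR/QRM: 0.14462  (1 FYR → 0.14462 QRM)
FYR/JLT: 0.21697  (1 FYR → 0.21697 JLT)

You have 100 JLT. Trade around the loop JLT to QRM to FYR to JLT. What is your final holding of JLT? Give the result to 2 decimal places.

100 JLT × 0.726 = 72.6 QRM
72.6 QRM × 7.1059 = 515.88834 FYR
515.88834 FYR × 0.21697 = 111.9322931298 JLT

111.93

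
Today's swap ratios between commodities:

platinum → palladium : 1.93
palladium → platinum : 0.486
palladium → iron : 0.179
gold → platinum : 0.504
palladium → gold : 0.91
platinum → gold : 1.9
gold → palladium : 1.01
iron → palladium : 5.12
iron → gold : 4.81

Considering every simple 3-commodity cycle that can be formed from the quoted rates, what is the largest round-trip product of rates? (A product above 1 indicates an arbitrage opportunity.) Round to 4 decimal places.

0.9326

palladium→platinum→gold→palladium: 0.486 × 1.9 × 1.01 = 0.93263
palladium→gold→platinum→palladium: 0.91 × 0.504 × 1.93 = 0.88518
palladium→iron→gold→palladium: 0.179 × 4.81 × 1.01 = 0.86960
Maximum is palladium→platinum→gold→palladium at 0.9326; no arbitrage — every cycle loses value.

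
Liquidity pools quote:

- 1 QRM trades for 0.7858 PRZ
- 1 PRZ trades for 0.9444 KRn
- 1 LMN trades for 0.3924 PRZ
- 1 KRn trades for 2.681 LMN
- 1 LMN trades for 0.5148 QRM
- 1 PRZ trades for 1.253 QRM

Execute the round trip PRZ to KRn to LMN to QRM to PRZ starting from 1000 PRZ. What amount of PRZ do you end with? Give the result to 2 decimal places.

1024.24

1000 PRZ × 0.9444 = 944.4 KRn
944.4 KRn × 2.681 = 2531.9364 LMN
2531.9364 LMN × 0.5148 = 1303.44085872 QRM
1303.44085872 QRM × 0.7858 = 1024.243826782176 PRZ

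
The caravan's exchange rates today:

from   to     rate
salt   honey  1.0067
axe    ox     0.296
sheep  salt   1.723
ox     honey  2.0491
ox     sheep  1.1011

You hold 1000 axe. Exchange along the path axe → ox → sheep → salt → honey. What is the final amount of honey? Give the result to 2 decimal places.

565.33

1000 axe × 0.296 = 296 ox
296 ox × 1.1011 = 325.9256 sheep
325.9256 sheep × 1.723 = 561.5698088 salt
561.5698088 salt × 1.0067 = 565.33232651896 honey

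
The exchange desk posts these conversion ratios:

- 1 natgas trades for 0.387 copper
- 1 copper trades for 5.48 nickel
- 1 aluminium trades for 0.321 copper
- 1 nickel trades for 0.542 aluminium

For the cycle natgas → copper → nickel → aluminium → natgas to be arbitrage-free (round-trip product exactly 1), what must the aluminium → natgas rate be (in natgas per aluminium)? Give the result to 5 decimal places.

Known legs of the cycle: 0.387 × 5.48 × 0.542 = 1.14945192
For no arbitrage the full-cycle product must be 1, so the missing rate is 1 / 1.14945192 ≈ 0.8699798.

0.86998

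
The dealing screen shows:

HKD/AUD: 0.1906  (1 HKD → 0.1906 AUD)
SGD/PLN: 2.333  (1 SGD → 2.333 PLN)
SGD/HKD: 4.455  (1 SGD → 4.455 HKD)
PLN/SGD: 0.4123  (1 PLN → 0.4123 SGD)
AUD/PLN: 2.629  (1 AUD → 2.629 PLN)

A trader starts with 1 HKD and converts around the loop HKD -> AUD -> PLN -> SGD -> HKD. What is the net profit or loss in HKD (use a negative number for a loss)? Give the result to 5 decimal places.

-0.07960

1 HKD × 0.1906 = 0.1906 AUD
0.1906 AUD × 2.629 = 0.5010874 PLN
0.5010874 PLN × 0.4123 = 0.20659833502 SGD
0.20659833502 SGD × 4.455 = 0.9203955825141 HKD
Net change: 0.9203955825141 − 1 = -0.0796044174859 HKD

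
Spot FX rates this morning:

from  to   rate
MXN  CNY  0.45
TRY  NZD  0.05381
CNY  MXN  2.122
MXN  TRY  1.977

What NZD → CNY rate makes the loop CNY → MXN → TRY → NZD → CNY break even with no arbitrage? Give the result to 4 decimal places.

4.4298

Known legs of the cycle: 2.122 × 1.977 × 0.05381 = 0.22574338914
For no arbitrage the full-cycle product must be 1, so the missing rate is 1 / 0.22574338914 ≈ 4.429809.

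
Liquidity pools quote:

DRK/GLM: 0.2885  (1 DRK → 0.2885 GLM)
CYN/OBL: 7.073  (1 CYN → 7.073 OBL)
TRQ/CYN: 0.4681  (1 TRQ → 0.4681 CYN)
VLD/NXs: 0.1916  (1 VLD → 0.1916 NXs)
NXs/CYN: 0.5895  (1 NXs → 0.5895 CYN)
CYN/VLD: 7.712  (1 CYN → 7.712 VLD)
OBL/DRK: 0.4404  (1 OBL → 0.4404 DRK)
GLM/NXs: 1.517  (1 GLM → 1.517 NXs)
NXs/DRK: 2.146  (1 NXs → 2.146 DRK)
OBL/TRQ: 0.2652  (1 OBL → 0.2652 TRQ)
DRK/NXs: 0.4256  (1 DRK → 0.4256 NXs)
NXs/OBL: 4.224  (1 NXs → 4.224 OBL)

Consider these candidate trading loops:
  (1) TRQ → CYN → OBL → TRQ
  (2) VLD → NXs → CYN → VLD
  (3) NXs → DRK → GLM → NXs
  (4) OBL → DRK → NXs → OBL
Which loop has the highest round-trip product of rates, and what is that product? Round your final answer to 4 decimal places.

0.9392

(1) 0.4681 × 7.073 × 0.2652 = 0.87804
(2) 0.1916 × 0.5895 × 7.712 = 0.87106
(3) 2.146 × 0.2885 × 1.517 = 0.93921
(4) 0.4404 × 0.4256 × 4.224 = 0.79172
Highest is cycle (3) at 0.9392 (≤1, no arbitrage).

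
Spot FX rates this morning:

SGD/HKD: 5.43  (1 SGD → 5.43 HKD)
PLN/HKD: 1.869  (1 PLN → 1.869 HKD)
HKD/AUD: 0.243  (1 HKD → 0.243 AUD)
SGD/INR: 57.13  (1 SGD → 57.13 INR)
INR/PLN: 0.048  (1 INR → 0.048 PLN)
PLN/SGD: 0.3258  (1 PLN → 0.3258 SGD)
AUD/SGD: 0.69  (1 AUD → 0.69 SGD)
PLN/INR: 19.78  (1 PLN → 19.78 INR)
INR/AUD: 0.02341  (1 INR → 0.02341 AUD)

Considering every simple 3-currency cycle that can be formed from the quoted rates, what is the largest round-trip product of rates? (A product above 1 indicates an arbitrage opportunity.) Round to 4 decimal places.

SGD→INR→AUD→SGD: 57.13 × 0.02341 × 0.69 = 0.92282
HKD→AUD→SGD→HKD: 0.243 × 0.69 × 5.43 = 0.91045
PLN→SGD→INR→PLN: 0.3258 × 57.13 × 0.048 = 0.89342
Maximum is SGD→INR→AUD→SGD at 0.9228; no arbitrage — every cycle loses value.

0.9228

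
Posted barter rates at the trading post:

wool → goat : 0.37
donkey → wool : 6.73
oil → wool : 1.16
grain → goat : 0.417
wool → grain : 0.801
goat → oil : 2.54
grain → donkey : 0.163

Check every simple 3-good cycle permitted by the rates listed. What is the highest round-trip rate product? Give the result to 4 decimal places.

1.0902

oil→wool→goat→oil: 1.16 × 0.37 × 2.54 = 1.09017
donkey→wool→grain→donkey: 6.73 × 0.801 × 0.163 = 0.87869
Maximum is oil→wool→goat→oil at 1.0902; arbitrage exists.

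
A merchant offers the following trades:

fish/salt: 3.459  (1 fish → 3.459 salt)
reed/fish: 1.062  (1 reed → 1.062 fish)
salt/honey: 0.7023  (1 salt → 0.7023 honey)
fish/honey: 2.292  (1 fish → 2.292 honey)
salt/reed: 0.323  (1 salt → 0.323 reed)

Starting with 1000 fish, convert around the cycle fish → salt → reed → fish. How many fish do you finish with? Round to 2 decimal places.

1186.53

1000 fish × 3.459 = 3459 salt
3459 salt × 0.323 = 1117.257 reed
1117.257 reed × 1.062 = 1186.526934 fish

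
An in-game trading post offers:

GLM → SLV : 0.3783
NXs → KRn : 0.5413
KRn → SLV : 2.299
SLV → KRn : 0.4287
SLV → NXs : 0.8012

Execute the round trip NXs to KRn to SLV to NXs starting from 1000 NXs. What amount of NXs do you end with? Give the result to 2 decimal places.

997.05

1000 NXs × 0.5413 = 541.3 KRn
541.3 KRn × 2.299 = 1244.4487 SLV
1244.4487 SLV × 0.8012 = 997.05229844 NXs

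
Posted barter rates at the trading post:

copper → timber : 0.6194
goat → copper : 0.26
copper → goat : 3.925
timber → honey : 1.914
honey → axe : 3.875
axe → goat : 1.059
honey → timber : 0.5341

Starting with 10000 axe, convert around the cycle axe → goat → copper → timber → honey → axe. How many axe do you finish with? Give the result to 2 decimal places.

10000 axe × 1.059 = 10590 goat
10590 goat × 0.26 = 2753.4 copper
2753.4 copper × 0.6194 = 1705.45596 timber
1705.45596 timber × 1.914 = 3264.24270744 honey
3264.24270744 honey × 3.875 = 12648.94049133 axe

12648.94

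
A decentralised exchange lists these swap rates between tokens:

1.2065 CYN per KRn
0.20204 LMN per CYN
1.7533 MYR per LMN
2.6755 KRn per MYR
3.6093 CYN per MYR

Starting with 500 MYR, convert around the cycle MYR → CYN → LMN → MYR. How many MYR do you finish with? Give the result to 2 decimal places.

500 MYR × 3.6093 = 1804.65 CYN
1804.65 CYN × 0.20204 = 364.611486 LMN
364.611486 LMN × 1.7533 = 639.2733184038 MYR

639.27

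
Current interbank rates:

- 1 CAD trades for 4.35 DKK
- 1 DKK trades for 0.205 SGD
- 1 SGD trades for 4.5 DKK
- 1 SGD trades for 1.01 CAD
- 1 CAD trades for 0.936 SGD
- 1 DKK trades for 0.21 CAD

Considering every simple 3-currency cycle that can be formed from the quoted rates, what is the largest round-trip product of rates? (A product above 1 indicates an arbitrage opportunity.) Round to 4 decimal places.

SGD→CAD→DKK→SGD: 1.01 × 4.35 × 0.205 = 0.90067
SGD→DKK→CAD→SGD: 4.5 × 0.21 × 0.936 = 0.88452
Maximum is SGD→CAD→DKK→SGD at 0.9007; no arbitrage — every cycle loses value.

0.9007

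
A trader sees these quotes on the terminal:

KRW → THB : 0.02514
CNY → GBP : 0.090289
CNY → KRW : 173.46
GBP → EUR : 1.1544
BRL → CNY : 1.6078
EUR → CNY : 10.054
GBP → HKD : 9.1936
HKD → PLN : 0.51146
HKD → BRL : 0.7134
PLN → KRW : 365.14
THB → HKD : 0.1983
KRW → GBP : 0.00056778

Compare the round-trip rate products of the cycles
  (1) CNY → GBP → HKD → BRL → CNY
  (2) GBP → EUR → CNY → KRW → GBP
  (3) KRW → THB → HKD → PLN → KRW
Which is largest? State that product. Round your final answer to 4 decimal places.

1.1431

(1) 0.090289 × 9.1936 × 0.7134 × 1.6078 = 0.95211
(2) 1.1544 × 10.054 × 173.46 × 0.00056778 = 1.14307
(3) 0.02514 × 0.1983 × 0.51146 × 365.14 = 0.93102
Highest is cycle (2) at 1.1431 (>1, arbitrage).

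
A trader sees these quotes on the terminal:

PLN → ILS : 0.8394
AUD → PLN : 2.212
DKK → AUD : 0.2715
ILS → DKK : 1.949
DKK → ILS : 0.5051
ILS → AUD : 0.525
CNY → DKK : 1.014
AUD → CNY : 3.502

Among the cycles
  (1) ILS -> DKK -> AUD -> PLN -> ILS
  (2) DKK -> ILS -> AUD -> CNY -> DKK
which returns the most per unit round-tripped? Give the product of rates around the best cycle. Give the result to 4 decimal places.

0.9825

(1) 1.949 × 0.2715 × 2.212 × 0.8394 = 0.98251
(2) 0.5051 × 0.525 × 3.502 × 1.014 = 0.94165
Highest is cycle (1) at 0.9825 (≤1, no arbitrage).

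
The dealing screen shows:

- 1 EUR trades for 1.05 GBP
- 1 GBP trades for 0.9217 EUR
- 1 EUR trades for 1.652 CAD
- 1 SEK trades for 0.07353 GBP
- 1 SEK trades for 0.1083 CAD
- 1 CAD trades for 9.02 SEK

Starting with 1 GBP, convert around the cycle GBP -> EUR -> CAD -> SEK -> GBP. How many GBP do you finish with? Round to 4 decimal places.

1 GBP × 0.9217 = 0.9217 EUR
0.9217 EUR × 1.652 = 1.5226484 CAD
1.5226484 CAD × 9.02 = 13.734288568 SEK
13.734288568 SEK × 0.07353 = 1.00988223840504 GBP

1.0099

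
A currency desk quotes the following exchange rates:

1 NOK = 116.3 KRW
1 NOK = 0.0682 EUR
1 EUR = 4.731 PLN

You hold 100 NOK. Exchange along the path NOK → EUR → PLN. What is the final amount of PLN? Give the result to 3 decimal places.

100 NOK × 0.0682 = 6.82 EUR
6.82 EUR × 4.731 = 32.26542 PLN

32.265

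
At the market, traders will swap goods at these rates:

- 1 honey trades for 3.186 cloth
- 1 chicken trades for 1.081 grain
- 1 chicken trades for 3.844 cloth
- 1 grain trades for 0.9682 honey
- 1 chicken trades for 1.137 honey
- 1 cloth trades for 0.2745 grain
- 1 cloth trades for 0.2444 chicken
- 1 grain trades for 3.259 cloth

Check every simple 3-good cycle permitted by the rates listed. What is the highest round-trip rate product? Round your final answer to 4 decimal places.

chicken→honey→cloth→chicken: 1.137 × 3.186 × 0.2444 = 0.88533
chicken→grain→cloth→chicken: 1.081 × 3.259 × 0.2444 = 0.86102
cloth→grain→honey→cloth: 0.2745 × 0.9682 × 3.186 = 0.84675
Maximum is chicken→honey→cloth→chicken at 0.8853; no arbitrage — every cycle loses value.

0.8853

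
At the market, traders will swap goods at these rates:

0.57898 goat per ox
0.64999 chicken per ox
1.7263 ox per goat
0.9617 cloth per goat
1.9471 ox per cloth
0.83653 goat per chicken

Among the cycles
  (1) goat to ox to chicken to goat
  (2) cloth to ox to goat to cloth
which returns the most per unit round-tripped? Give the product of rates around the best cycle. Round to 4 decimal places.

(1) 1.7263 × 0.64999 × 0.83653 = 0.93865
(2) 1.9471 × 0.57898 × 0.9617 = 1.08416
Highest is cycle (2) at 1.0842 (>1, arbitrage).

1.0842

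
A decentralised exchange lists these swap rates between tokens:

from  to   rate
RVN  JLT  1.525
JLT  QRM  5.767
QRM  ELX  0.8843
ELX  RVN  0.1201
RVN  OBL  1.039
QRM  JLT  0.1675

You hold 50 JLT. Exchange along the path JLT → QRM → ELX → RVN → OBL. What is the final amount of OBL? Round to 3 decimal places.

50 JLT × 5.767 = 288.35 QRM
288.35 QRM × 0.8843 = 254.987905 ELX
254.987905 ELX × 0.1201 = 30.6240473905 RVN
30.6240473905 RVN × 1.039 = 31.8183852387295 OBL

31.818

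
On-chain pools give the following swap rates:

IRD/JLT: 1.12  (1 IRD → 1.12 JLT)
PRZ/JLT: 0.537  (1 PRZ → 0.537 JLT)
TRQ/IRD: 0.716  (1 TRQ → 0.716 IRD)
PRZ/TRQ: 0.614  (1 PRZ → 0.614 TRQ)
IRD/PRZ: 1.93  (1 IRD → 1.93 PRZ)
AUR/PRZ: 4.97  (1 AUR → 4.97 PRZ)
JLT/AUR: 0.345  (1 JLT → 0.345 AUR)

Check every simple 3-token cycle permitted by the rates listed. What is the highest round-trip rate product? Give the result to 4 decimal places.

AUR→PRZ→JLT→AUR: 4.97 × 0.537 × 0.345 = 0.92077
IRD→PRZ→TRQ→IRD: 1.93 × 0.614 × 0.716 = 0.84847
Maximum is AUR→PRZ→JLT→AUR at 0.9208; no arbitrage — every cycle loses value.

0.9208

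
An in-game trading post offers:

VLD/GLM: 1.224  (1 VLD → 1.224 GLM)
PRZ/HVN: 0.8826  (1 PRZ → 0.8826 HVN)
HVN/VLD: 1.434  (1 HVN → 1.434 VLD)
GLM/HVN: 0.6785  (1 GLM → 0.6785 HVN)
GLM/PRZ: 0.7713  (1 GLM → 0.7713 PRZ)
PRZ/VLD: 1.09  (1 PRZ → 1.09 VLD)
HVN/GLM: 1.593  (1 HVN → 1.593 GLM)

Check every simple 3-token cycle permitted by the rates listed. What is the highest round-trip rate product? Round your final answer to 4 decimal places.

1.1909

VLD→GLM→HVN→VLD: 1.224 × 0.6785 × 1.434 = 1.19091
GLM→PRZ→HVN→GLM: 0.7713 × 0.8826 × 1.593 = 1.08443
VLD→GLM→PRZ→VLD: 1.224 × 0.7713 × 1.09 = 1.02904
Maximum is VLD→GLM→HVN→VLD at 1.1909; arbitrage exists.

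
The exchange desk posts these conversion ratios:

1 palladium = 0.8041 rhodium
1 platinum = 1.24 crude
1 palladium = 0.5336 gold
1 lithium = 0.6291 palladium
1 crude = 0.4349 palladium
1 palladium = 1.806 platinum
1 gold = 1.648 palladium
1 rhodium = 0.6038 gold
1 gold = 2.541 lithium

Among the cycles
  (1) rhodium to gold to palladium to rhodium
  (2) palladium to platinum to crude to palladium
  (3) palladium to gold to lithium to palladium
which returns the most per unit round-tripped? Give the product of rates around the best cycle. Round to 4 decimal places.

(1) 0.6038 × 1.648 × 0.8041 = 0.80013
(2) 1.806 × 1.24 × 0.4349 = 0.97393
(3) 0.5336 × 2.541 × 0.6291 = 0.85298
Highest is cycle (2) at 0.9739 (≤1, no arbitrage).

0.9739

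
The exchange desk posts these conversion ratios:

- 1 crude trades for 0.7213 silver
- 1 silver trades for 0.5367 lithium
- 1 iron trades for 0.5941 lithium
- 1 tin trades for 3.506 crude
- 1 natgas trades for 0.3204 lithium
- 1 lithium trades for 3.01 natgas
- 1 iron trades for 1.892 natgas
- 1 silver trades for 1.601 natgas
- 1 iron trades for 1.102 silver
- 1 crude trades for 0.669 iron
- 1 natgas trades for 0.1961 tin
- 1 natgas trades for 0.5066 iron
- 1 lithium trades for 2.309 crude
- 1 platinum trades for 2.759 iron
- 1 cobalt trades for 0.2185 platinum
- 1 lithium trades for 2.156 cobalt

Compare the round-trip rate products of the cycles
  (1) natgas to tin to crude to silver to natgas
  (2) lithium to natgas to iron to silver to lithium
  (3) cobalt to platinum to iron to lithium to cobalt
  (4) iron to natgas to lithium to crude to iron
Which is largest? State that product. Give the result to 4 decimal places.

(1) 0.1961 × 3.506 × 0.7213 × 1.601 = 0.79396
(2) 3.01 × 0.5066 × 1.102 × 0.5367 = 0.90187
(3) 0.2185 × 2.759 × 0.5941 × 2.156 = 0.77217
(4) 1.892 × 0.3204 × 2.309 × 0.669 = 0.93640
Highest is cycle (4) at 0.9364 (≤1, no arbitrage).

0.9364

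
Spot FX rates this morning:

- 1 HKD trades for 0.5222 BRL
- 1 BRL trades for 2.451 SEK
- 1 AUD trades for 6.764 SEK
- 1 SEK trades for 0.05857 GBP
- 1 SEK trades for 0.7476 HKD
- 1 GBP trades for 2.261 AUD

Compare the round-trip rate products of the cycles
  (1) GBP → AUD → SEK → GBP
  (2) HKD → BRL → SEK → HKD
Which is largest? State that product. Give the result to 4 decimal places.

(1) 2.261 × 6.764 × 0.05857 = 0.89573
(2) 0.5222 × 2.451 × 0.7476 = 0.95686
Highest is cycle (2) at 0.9569 (≤1, no arbitrage).

0.9569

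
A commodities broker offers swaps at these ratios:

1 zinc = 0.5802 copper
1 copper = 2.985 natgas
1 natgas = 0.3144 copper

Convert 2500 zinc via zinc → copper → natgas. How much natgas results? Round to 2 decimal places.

4329.74

2500 zinc × 0.5802 = 1450.5 copper
1450.5 copper × 2.985 = 4329.7425 natgas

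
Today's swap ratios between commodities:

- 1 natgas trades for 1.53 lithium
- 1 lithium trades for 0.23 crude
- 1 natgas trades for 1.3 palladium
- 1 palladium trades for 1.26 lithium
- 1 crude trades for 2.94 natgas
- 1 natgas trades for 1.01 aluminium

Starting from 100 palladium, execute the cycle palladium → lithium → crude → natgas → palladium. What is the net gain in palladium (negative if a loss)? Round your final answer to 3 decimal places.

100 palladium × 1.26 = 126 lithium
126 lithium × 0.23 = 28.98 crude
28.98 crude × 2.94 = 85.2012 natgas
85.2012 natgas × 1.3 = 110.76156 palladium
Net change: 110.76156 − 100 = 10.76156 palladium

10.762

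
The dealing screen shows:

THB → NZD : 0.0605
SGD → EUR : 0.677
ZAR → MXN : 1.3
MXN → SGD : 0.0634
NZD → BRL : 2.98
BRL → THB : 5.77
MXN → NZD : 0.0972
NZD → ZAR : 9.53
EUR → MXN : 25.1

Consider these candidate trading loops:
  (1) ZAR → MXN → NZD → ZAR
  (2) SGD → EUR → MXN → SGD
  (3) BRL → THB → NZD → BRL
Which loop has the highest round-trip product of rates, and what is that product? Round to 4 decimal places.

1.2042

(1) 1.3 × 0.0972 × 9.53 = 1.20421
(2) 0.677 × 25.1 × 0.0634 = 1.07734
(3) 5.77 × 0.0605 × 2.98 = 1.04027
Highest is cycle (1) at 1.2042 (>1, arbitrage).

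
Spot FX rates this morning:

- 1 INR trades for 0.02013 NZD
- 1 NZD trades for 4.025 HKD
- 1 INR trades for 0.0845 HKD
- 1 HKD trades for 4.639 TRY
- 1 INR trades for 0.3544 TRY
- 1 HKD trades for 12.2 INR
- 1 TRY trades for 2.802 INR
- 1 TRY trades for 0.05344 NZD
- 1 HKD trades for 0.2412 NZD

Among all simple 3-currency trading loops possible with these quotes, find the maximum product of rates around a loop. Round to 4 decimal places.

1.0984

INR→HKD→TRY→INR: 0.0845 × 4.639 × 2.802 = 1.09837
NZD→HKD→TRY→NZD: 4.025 × 4.639 × 0.05344 = 0.99783
INR→NZD→HKD→INR: 0.02013 × 4.025 × 12.2 = 0.98848
Maximum is INR→HKD→TRY→INR at 1.0984; arbitrage exists.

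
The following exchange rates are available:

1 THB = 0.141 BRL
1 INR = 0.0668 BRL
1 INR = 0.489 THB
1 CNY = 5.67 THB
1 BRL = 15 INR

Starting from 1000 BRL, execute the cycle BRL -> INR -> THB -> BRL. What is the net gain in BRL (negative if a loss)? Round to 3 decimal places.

34.235

1000 BRL × 15 = 15000 INR
15000 INR × 0.489 = 7335 THB
7335 THB × 0.141 = 1034.235 BRL
Net change: 1034.235 − 1000 = 34.235 BRL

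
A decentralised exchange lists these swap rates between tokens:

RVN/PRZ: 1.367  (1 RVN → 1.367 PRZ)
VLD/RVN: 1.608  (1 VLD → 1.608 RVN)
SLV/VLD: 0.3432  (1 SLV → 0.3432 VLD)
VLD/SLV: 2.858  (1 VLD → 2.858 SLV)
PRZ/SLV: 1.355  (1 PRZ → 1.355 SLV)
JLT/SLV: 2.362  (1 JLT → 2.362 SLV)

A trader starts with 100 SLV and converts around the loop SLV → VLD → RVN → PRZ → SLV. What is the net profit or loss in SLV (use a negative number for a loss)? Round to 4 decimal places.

2.2212

100 SLV × 0.3432 = 34.32 VLD
34.32 VLD × 1.608 = 55.18656 RVN
55.18656 RVN × 1.367 = 75.44002752 PRZ
75.44002752 PRZ × 1.355 = 102.2212372896 SLV
Net change: 102.2212372896 − 100 = 2.2212372896 SLV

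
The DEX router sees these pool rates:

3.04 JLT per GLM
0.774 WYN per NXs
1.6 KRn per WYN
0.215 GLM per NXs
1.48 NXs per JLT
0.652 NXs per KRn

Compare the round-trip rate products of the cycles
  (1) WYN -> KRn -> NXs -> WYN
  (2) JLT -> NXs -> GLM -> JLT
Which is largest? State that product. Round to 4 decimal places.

0.9673

(1) 1.6 × 0.652 × 0.774 = 0.80744
(2) 1.48 × 0.215 × 3.04 = 0.96733
Highest is cycle (2) at 0.9673 (≤1, no arbitrage).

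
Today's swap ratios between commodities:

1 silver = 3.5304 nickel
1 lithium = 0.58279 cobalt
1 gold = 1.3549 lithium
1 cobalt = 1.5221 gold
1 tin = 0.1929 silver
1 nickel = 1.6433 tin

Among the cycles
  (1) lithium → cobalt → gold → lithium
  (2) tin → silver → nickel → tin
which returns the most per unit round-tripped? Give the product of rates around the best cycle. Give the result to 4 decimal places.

1.2019

(1) 0.58279 × 1.5221 × 1.3549 = 1.20188
(2) 0.1929 × 3.5304 × 1.6433 = 1.11911
Highest is cycle (1) at 1.2019 (>1, arbitrage).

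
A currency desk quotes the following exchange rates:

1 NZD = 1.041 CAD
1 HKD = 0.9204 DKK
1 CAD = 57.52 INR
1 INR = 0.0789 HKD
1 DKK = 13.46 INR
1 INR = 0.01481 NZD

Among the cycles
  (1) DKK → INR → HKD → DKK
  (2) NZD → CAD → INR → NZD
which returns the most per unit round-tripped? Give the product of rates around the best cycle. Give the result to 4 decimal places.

0.9775

(1) 13.46 × 0.0789 × 0.9204 = 0.97746
(2) 1.041 × 57.52 × 0.01481 = 0.88680
Highest is cycle (1) at 0.9775 (≤1, no arbitrage).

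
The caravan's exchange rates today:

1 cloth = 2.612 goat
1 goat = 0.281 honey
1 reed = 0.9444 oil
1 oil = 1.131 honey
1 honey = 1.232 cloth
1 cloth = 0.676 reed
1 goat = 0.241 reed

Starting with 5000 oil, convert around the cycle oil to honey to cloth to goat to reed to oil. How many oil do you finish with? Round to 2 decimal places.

4141.80

5000 oil × 1.131 = 5655 honey
5655 honey × 1.232 = 6966.96 cloth
6966.96 cloth × 2.612 = 18197.69952 goat
18197.69952 goat × 0.241 = 4385.64558432 reed
4385.64558432 reed × 0.9444 = 4141.803689831808 oil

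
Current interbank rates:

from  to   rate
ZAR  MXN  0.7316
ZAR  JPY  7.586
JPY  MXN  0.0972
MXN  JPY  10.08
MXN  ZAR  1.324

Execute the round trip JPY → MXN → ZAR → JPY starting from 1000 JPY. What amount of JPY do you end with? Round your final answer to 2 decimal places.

976.26

1000 JPY × 0.0972 = 97.2 MXN
97.2 MXN × 1.324 = 128.6928 ZAR
128.6928 ZAR × 7.586 = 976.2635808 JPY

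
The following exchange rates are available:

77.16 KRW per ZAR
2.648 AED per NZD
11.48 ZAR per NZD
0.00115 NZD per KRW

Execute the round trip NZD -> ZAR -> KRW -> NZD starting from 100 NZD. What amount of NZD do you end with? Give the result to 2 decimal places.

101.87

100 NZD × 11.48 = 1148 ZAR
1148 ZAR × 77.16 = 88579.68 KRW
88579.68 KRW × 0.00115 = 101.866632 NZD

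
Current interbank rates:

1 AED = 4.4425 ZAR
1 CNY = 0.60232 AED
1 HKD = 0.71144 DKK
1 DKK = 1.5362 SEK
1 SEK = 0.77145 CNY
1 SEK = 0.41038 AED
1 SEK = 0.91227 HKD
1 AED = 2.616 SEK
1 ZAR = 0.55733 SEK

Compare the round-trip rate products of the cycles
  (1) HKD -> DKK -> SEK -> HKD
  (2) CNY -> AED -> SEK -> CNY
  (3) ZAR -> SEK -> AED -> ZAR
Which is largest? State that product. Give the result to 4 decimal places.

1.2155

(1) 0.71144 × 1.5362 × 0.91227 = 0.99703
(2) 0.60232 × 2.616 × 0.77145 = 1.21555
(3) 0.55733 × 0.41038 × 4.4425 = 1.01608
Highest is cycle (2) at 1.2155 (>1, arbitrage).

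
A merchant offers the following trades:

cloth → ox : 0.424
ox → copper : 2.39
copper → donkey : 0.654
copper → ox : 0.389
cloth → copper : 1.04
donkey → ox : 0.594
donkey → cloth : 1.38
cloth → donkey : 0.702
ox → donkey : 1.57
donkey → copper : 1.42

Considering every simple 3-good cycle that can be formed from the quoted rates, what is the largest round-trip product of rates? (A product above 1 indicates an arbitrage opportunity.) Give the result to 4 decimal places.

0.9386

copper→donkey→cloth→copper: 0.654 × 1.38 × 1.04 = 0.93862
copper→donkey→ox→copper: 0.654 × 0.594 × 2.39 = 0.92846
donkey→cloth→ox→donkey: 1.38 × 0.424 × 1.57 = 0.91864
copper→ox→donkey→copper: 0.389 × 1.57 × 1.42 = 0.86724
Maximum is copper→donkey→cloth→copper at 0.9386; no arbitrage — every cycle loses value.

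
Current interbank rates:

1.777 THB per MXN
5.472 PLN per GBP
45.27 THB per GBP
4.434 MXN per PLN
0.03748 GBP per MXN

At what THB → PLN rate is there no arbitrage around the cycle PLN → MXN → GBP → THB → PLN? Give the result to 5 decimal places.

Known legs of the cycle: 4.434 × 0.03748 × 45.27 = 7.5232547064
For no arbitrage the full-cycle product must be 1, so the missing rate is 1 / 7.5232547064 ≈ 0.1329212.

0.13292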